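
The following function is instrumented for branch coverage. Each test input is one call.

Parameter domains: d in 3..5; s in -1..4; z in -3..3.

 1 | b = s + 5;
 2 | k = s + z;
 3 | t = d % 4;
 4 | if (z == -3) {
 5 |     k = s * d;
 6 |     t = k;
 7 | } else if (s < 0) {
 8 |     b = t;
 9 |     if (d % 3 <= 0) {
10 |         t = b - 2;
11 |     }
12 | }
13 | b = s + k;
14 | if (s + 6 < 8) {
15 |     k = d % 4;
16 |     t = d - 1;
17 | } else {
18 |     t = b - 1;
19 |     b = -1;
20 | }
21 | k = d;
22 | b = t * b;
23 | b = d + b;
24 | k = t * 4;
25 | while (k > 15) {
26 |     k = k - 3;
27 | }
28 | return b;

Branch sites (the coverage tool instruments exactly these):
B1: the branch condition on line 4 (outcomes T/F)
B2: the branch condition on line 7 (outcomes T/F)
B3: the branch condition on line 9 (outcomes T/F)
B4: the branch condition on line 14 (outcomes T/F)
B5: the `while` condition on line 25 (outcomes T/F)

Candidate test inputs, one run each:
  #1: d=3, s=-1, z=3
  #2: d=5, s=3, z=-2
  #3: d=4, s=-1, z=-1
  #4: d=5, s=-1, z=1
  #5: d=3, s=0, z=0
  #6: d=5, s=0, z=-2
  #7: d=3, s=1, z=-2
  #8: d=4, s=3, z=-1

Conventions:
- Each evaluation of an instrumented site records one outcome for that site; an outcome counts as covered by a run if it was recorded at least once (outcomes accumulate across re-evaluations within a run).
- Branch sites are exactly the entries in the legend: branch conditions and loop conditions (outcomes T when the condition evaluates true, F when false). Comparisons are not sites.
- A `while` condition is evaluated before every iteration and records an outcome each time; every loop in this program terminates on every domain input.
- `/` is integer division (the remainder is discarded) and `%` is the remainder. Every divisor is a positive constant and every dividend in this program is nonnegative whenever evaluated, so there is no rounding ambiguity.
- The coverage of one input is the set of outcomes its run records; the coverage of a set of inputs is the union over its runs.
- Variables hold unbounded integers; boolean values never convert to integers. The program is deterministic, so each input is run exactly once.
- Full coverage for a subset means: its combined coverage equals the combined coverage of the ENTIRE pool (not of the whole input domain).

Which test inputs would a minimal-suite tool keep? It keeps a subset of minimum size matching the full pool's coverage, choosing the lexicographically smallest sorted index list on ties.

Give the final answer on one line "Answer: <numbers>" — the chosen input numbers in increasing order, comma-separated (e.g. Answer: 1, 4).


input #1 (d=3, s=-1, z=3): events B1->F, B2->T, B3->T, B4->T, B5->F; covers B1=F, B2=T, B3=T, B4=T, B5=F
input #2 (d=5, s=3, z=-2): events B1->F, B2->F, B4->F, B5->F; covers B1=F, B2=F, B4=F, B5=F
input #3 (d=4, s=-1, z=-1): events B1->F, B2->T, B3->F, B4->T, B5->F; covers B1=F, B2=T, B3=F, B4=T, B5=F
input #4 (d=5, s=-1, z=1): events B1->F, B2->T, B3->F, B4->T, B5->T, B5->F; covers B1=F, B2=T, B3=F, B4=T, B5=T, B5=F
input #5 (d=3, s=0, z=0): events B1->F, B2->F, B4->T, B5->F; covers B1=F, B2=F, B4=T, B5=F
input #6 (d=5, s=0, z=-2): events B1->F, B2->F, B4->T, B5->T, B5->F; covers B1=F, B2=F, B4=T, B5=T, B5=F
input #7 (d=3, s=1, z=-2): events B1->F, B2->F, B4->T, B5->F; covers B1=F, B2=F, B4=T, B5=F
input #8 (d=4, s=3, z=-1): events B1->F, B2->F, B4->F, B5->T, B5->F; covers B1=F, B2=F, B4=F, B5=T, B5=F
union over all inputs: B1=F, B2=T, B2=F, B3=T, B3=F, B4=T, B4=F, B5=T, B5=F (9 outcomes)
size 1 is not enough: best union over all size-1 subsets is 6/9
size 2 is not enough: best union over all size-2 subsets is 8/9
inputs {1, 2, 4} (size 3) cover everything; no size-3 subset with a lexicographically smaller index list covers all 9
Answer: 1, 2, 4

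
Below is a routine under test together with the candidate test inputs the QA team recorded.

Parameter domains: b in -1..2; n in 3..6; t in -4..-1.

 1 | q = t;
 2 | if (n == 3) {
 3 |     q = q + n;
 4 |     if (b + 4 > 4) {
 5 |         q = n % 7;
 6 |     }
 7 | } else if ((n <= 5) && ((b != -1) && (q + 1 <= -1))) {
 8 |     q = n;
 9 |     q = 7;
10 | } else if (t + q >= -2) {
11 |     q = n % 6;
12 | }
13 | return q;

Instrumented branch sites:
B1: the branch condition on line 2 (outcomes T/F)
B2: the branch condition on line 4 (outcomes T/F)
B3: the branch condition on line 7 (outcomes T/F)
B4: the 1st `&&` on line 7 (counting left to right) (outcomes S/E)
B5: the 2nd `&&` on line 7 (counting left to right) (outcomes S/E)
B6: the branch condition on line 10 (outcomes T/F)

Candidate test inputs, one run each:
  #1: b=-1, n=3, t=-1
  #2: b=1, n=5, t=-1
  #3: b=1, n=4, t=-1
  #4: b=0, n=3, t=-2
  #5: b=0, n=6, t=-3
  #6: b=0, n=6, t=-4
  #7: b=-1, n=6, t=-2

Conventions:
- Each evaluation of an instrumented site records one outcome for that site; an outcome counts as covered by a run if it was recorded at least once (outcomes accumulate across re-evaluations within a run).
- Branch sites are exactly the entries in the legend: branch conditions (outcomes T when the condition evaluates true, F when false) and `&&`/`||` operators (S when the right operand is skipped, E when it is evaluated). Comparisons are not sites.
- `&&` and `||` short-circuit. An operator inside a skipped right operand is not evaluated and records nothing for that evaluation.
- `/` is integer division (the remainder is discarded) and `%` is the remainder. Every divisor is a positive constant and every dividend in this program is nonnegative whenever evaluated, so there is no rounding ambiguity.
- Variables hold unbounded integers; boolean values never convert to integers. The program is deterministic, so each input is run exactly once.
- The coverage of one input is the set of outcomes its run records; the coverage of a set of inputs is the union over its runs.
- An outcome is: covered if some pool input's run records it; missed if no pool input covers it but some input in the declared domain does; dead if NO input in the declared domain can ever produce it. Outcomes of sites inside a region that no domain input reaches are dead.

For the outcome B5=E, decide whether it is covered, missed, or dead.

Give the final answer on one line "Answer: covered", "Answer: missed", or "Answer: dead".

B5=E is recorded by pool input(s) 2, 3 -> covered

Answer: covered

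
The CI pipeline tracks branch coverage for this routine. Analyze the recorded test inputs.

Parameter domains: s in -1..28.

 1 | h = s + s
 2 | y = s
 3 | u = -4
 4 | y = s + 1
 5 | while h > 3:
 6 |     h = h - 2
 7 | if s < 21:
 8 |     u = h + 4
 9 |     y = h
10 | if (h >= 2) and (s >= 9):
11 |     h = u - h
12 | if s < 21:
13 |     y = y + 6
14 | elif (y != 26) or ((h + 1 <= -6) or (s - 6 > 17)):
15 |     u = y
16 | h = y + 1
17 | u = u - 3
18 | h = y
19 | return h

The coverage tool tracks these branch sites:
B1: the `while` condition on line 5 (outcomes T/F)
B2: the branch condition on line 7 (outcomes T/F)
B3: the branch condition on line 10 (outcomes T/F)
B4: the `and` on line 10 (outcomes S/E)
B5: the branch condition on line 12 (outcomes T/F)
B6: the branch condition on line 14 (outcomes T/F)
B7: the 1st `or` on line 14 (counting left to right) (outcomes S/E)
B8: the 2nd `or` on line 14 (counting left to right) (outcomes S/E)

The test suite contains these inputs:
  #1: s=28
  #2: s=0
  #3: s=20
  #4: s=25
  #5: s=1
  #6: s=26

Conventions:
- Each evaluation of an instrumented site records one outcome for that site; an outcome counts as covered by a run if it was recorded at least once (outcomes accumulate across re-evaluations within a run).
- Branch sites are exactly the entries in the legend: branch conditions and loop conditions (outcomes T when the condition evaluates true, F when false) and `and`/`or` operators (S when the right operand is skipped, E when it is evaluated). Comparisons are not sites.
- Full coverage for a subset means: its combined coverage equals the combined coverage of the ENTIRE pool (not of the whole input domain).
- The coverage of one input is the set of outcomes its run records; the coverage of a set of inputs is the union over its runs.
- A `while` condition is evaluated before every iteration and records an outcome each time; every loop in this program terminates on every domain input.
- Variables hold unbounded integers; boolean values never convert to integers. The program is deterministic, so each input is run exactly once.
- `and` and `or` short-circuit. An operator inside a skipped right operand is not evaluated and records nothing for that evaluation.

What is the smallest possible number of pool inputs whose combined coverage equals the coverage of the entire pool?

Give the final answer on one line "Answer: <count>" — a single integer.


input #1 (s=28): covers B1=T, B1=F, B2=F, B3=T, B4=E, B5=F, B6=T, B7=S
input #2 (s=0): covers B1=F, B2=T, B3=F, B4=S, B5=T
input #3 (s=20): covers B1=T, B1=F, B2=T, B3=T, B4=E, B5=T
input #4 (s=25): covers B1=T, B1=F, B2=F, B3=T, B4=E, B5=F, B6=T, B7=E, B8=E
input #5 (s=1): covers B1=F, B2=T, B3=F, B4=E, B5=T
input #6 (s=26): covers B1=T, B1=F, B2=F, B3=T, B4=E, B5=F, B6=T, B7=S
pool-wide coverage (14 outcomes): B1=T, B1=F, B2=T, B2=F, B3=T, B3=F, B4=S, B4=E, B5=T, B5=F, B6=T, B7=S, B7=E, B8=E
every size-1 subset falls short of the 14 outcomes (best: 9/14)
every size-2 subset falls short of the 14 outcomes (best: 13/14)
the canonical winner is {1, 2, 4}: size 3, full 14-outcome coverage, earliest index list among size-3 covers
Answer: 3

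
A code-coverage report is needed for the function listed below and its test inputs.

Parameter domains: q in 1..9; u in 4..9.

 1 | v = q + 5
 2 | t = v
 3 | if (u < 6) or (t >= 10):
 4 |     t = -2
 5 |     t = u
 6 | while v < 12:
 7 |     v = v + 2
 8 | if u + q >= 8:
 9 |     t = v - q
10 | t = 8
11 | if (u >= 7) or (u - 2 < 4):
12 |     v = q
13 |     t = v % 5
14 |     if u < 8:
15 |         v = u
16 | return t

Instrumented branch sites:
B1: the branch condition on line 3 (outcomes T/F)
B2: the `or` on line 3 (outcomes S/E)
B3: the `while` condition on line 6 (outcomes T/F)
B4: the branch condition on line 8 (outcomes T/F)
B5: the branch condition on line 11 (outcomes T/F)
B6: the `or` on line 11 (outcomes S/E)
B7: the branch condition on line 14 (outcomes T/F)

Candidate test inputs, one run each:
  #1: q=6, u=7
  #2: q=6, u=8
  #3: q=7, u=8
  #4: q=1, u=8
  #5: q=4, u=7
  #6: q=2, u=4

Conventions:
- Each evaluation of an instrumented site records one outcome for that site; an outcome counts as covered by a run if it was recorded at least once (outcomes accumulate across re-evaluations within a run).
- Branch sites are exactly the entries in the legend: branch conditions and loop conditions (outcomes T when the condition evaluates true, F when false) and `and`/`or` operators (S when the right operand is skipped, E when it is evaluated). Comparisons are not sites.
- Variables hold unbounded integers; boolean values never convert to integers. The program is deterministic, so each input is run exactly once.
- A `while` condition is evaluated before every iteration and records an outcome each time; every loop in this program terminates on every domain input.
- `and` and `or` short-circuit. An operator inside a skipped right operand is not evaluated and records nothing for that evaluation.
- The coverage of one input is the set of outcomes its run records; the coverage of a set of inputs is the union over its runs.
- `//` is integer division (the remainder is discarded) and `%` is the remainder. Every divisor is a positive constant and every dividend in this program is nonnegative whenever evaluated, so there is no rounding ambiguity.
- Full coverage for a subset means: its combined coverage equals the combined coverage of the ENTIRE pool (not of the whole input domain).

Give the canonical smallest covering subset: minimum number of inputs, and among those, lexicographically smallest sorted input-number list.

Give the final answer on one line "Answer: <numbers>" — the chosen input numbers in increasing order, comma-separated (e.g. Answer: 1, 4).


input #1, q=6, u=7: outcomes B1=T, B2=E, B3=T, B3=F, B4=T, B5=T, B6=S, B7=T
input #2, q=6, u=8: outcomes B1=T, B2=E, B3=T, B3=F, B4=T, B5=T, B6=S, B7=F
input #3, q=7, u=8: outcomes B1=T, B2=E, B3=F, B4=T, B5=T, B6=S, B7=F
input #4, q=1, u=8: outcomes B1=F, B2=E, B3=T, B3=F, B4=T, B5=T, B6=S, B7=F
input #5, q=4, u=7: outcomes B1=F, B2=E, B3=T, B3=F, B4=T, B5=T, B6=S, B7=T
input #6, q=2, u=4: outcomes B1=T, B2=S, B3=T, B3=F, B4=F, B5=T, B6=E, B7=T
pool-wide coverage (13 outcomes): B1=T, B1=F, B2=S, B2=E, B3=T, B3=F, B4=T, B4=F, B5=T, B6=S, B6=E, B7=T, B7=F
no size-1 subset reaches all 13 outcomes (best union: 8/13)
inputs {4, 6} (size 2) cover everything; no size-2 subset with a lexicographically smaller index list covers all 13
Answer: 4, 6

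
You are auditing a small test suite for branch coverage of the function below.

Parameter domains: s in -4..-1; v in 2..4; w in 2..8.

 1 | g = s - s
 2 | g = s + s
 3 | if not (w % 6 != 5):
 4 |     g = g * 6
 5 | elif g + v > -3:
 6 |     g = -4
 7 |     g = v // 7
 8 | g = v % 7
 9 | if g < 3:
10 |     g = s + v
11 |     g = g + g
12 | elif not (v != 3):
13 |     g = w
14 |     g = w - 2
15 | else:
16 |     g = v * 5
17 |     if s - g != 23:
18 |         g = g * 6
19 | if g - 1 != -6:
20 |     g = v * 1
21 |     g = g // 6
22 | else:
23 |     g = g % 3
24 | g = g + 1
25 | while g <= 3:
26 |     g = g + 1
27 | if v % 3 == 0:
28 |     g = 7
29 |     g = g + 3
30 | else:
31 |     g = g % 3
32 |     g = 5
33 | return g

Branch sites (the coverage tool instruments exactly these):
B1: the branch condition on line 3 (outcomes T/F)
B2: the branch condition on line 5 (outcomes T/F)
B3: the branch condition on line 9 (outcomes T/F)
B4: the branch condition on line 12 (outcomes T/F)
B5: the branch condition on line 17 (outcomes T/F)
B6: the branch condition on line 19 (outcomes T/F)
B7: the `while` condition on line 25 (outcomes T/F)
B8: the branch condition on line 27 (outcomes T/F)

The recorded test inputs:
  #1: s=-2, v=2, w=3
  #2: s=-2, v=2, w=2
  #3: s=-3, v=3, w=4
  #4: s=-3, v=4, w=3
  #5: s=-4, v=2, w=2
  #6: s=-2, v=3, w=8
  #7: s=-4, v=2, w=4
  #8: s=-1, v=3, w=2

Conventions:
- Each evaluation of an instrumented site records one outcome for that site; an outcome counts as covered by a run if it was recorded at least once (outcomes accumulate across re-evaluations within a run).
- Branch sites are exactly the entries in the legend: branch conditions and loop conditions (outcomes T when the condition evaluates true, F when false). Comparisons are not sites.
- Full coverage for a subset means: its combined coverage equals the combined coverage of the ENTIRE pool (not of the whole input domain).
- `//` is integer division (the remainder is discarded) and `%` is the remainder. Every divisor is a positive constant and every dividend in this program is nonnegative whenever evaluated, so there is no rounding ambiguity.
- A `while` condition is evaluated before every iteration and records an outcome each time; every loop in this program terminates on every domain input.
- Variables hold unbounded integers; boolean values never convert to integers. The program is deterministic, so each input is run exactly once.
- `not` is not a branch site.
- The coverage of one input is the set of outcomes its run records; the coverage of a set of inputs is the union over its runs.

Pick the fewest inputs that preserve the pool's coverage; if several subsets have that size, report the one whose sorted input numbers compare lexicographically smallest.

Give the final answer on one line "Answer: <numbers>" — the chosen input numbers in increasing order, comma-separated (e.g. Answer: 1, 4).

run #1 (s=-2, v=2, w=3) runs B1->F, B2->T, B3->T, B6->T, B7->T, B7->T, B7->T, B7->F, B8->F; records B1=F, B2=T, B3=T, B6=T, B7=T, B7=F, B8=F
run #2 (s=-2, v=2, w=2) runs B1->F, B2->T, B3->T, B6->T, B7->T, B7->T, B7->T, B7->F, B8->F; records B1=F, B2=T, B3=T, B6=T, B7=T, B7=F, B8=F
run #3 (s=-3, v=3, w=4) runs B1->F, B2->F, B3->F, B4->T, B6->T, B7->T, B7->T, B7->T, B7->F, B8->T; records B1=F, B2=F, B3=F, B4=T, B6=T, B7=T, B7=F, B8=T
run #4 (s=-3, v=4, w=3) runs B1->F, B2->T, B3->F, B4->F, B5->T, B6->T, B7->T, B7->T, B7->T, B7->F, B8->F; records B1=F, B2=T, B3=F, B4=F, B5=T, B6=T, B7=T, B7=F, B8=F
run #5 (s=-4, v=2, w=2) runs B1->F, B2->F, B3->T, B6->T, B7->T, B7->T, B7->T, B7->F, B8->F; records B1=F, B2=F, B3=T, B6=T, B7=T, B7=F, B8=F
run #6 (s=-2, v=3, w=8) runs B1->F, B2->T, B3->F, B4->T, B6->T, B7->T, B7->T, B7->T, B7->F, B8->T; records B1=F, B2=T, B3=F, B4=T, B6=T, B7=T, B7=F, B8=T
run #7 (s=-4, v=2, w=4) runs B1->F, B2->F, B3->T, B6->T, B7->T, B7->T, B7->T, B7->F, B8->F; records B1=F, B2=F, B3=T, B6=T, B7=T, B7=F, B8=F
run #8 (s=-1, v=3, w=2) runs B1->F, B2->T, B3->F, B4->T, B6->T, B7->T, B7->T, B7->T, B7->F, B8->T; records B1=F, B2=T, B3=F, B4=T, B6=T, B7=T, B7=F, B8=T
union over all inputs: B1=F, B2=T, B2=F, B3=T, B3=F, B4=T, B4=F, B5=T, B6=T, B7=T, B7=F, B8=T, B8=F (13 outcomes)
every size-1 subset falls short of the 13 outcomes (best: 9/13)
every size-2 subset falls short of the 13 outcomes (best: 12/13)
the canonical winner is {1, 3, 4}: size 3, full 13-outcome coverage, earliest index list among size-3 covers

Answer: 1, 3, 4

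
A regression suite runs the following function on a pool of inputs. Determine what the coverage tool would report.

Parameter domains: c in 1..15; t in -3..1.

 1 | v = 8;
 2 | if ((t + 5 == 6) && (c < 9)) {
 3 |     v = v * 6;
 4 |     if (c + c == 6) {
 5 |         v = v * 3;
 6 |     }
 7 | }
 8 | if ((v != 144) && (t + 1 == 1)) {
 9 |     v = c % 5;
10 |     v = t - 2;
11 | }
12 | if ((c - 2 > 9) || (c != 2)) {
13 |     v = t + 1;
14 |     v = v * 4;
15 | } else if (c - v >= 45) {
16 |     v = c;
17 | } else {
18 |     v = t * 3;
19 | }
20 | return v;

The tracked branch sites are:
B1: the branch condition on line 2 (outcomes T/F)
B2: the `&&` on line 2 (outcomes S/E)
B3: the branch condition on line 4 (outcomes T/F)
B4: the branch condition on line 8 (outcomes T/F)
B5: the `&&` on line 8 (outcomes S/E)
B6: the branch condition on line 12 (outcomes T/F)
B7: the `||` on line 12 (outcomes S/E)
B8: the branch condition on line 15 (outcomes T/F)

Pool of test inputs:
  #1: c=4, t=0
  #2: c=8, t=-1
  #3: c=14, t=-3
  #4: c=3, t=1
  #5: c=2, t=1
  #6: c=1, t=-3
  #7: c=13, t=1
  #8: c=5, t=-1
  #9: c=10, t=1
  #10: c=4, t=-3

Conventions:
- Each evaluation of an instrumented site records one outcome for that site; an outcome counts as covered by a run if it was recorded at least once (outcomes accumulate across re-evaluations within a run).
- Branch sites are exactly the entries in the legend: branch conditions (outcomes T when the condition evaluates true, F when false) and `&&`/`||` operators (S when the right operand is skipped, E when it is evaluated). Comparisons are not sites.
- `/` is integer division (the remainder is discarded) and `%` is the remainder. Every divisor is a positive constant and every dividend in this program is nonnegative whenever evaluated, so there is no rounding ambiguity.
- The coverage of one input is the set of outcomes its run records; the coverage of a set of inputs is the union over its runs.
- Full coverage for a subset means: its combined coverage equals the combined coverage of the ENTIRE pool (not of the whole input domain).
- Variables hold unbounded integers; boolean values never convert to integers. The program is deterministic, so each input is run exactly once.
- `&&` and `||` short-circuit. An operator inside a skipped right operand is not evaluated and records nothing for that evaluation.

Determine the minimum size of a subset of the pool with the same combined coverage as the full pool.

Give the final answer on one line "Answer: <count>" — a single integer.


input #1 (c=4, t=0): events B2->S, B1->F, B5->E, B4->T, B7->E, B6->T; covers B1=F, B2=S, B4=T, B5=E, B6=T, B7=E
input #2 (c=8, t=-1): events B2->S, B1->F, B5->E, B4->F, B7->E, B6->T; covers B1=F, B2=S, B4=F, B5=E, B6=T, B7=E
input #3 (c=14, t=-3): events B2->S, B1->F, B5->E, B4->F, B7->S, B6->T; covers B1=F, B2=S, B4=F, B5=E, B6=T, B7=S
input #4 (c=3, t=1): events B2->E, B1->T, B3->T, B5->S, B4->F, B7->E, B6->T; covers B1=T, B2=E, B3=T, B4=F, B5=S, B6=T, B7=E
input #5 (c=2, t=1): events B2->E, B1->T, B3->F, B5->E, B4->F, B7->E, B6->F, B8->F; covers B1=T, B2=E, B3=F, B4=F, B5=E, B6=F, B7=E, B8=F
input #6 (c=1, t=-3): events B2->S, B1->F, B5->E, B4->F, B7->E, B6->T; covers B1=F, B2=S, B4=F, B5=E, B6=T, B7=E
input #7 (c=13, t=1): events B2->E, B1->F, B5->E, B4->F, B7->S, B6->T; covers B1=F, B2=E, B4=F, B5=E, B6=T, B7=S
input #8 (c=5, t=-1): events B2->S, B1->F, B5->E, B4->F, B7->E, B6->T; covers B1=F, B2=S, B4=F, B5=E, B6=T, B7=E
input #9 (c=10, t=1): events B2->E, B1->F, B5->E, B4->F, B7->E, B6->T; covers B1=F, B2=E, B4=F, B5=E, B6=T, B7=E
input #10 (c=4, t=-3): events B2->S, B1->F, B5->E, B4->F, B7->E, B6->T; covers B1=F, B2=S, B4=F, B5=E, B6=T, B7=E
union over all inputs: B1=T, B1=F, B2=S, B2=E, B3=T, B3=F, B4=T, B4=F, B5=S, B5=E, B6=T, B6=F, B7=S, B7=E, B8=F (15 outcomes)
checked all size-1 subsets: none covers 15 outcomes (max 8/15)
checked all size-2 subsets: none covers 15 outcomes (max 12/15)
checked all size-3 subsets: none covers 15 outcomes (max 14/15)
size 4: inputs {1, 3, 4, 5} cover all 15 outcomes, and no lexicographically smaller subset of this size does
Answer: 4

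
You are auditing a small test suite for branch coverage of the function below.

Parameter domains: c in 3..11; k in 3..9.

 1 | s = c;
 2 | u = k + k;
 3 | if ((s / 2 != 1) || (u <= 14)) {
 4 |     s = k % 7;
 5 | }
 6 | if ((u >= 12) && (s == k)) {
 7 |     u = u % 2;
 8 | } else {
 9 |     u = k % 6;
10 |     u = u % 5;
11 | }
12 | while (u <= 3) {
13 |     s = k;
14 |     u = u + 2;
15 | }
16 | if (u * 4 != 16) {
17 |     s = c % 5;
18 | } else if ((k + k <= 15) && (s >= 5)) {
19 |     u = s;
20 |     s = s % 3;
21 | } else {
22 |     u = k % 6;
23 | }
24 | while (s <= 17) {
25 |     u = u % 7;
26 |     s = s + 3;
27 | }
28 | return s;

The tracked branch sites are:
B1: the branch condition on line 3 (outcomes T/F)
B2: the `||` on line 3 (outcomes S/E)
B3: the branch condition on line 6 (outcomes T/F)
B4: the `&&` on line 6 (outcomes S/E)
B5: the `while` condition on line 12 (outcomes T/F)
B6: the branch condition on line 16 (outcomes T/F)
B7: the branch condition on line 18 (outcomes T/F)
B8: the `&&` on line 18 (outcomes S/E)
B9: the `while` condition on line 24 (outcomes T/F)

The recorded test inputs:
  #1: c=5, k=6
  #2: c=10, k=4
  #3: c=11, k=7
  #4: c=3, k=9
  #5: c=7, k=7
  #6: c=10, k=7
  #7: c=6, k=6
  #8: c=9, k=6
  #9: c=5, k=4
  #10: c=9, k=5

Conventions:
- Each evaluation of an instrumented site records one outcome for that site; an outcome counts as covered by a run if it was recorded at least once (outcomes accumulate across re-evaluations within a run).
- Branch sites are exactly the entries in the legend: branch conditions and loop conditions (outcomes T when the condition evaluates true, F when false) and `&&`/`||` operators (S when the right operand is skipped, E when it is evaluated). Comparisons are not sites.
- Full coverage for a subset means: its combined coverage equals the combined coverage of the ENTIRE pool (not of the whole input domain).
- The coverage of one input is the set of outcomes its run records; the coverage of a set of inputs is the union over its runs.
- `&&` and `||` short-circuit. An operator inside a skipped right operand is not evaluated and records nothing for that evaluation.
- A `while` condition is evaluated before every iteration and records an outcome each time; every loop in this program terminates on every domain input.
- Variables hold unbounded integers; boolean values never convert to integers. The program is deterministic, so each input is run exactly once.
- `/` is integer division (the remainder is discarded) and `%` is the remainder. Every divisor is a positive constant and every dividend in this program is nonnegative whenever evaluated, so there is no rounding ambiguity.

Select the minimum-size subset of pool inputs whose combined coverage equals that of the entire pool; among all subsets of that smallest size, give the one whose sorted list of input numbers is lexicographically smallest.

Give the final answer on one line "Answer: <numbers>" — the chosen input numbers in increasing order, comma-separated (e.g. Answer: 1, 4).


test 1 (c=5, k=6) fires B2->S, B1->T, B4->E, B3->T, B5->T, B5->T, B5->F, B6->F, B8->E, B7->T, B9->T, B9->T, B9->T, B9->T, ...; hits B1=T, B2=S, B3=T, B4=E, B5=T, B5=F, B6=F, B7=T, B8=E, B9=T, B9=F
test 2 (c=10, k=4) fires B2->S, B1->T, B4->S, B3->F, B5->F, B6->F, B8->E, B7->F, B9->T, B9->T, B9->T, B9->T, B9->T, B9->F; hits B1=T, B2=S, B3=F, B4=S, B5=F, B6=F, B7=F, B8=E, B9=T, B9=F
test 3 (c=11, k=7) fires B2->S, B1->T, B4->E, B3->F, B5->T, B5->T, B5->F, B6->T, B9->T, B9->T, B9->T, B9->T, B9->T, B9->T, ...; hits B1=T, B2=S, B3=F, B4=E, B5=T, B5=F, B6=T, B9=T, B9=F
test 4 (c=3, k=9) fires B2->E, B1->F, B4->E, B3->F, B5->T, B5->F, B6->T, B9->T, B9->T, B9->T, B9->T, B9->T, B9->F; hits B1=F, B2=E, B3=F, B4=E, B5=T, B5=F, B6=T, B9=T, B9=F
test 5 (c=7, k=7) fires B2->S, B1->T, B4->E, B3->F, B5->T, B5->T, B5->F, B6->T, B9->T, B9->T, B9->T, B9->T, B9->T, B9->T, ...; hits B1=T, B2=S, B3=F, B4=E, B5=T, B5=F, B6=T, B9=T, B9=F
test 6 (c=10, k=7) fires B2->S, B1->T, B4->E, B3->F, B5->T, B5->T, B5->F, B6->T, B9->T, B9->T, B9->T, B9->T, B9->T, B9->T, ...; hits B1=T, B2=S, B3=F, B4=E, B5=T, B5=F, B6=T, B9=T, B9=F
test 7 (c=6, k=6) fires B2->S, B1->T, B4->E, B3->T, B5->T, B5->T, B5->F, B6->F, B8->E, B7->T, B9->T, B9->T, B9->T, B9->T, ...; hits B1=T, B2=S, B3=T, B4=E, B5=T, B5=F, B6=F, B7=T, B8=E, B9=T, B9=F
test 8 (c=9, k=6) fires B2->S, B1->T, B4->E, B3->T, B5->T, B5->T, B5->F, B6->F, B8->E, B7->T, B9->T, B9->T, B9->T, B9->T, ...; hits B1=T, B2=S, B3=T, B4=E, B5=T, B5=F, B6=F, B7=T, B8=E, B9=T, B9=F
test 9 (c=5, k=4) fires B2->S, B1->T, B4->S, B3->F, B5->F, B6->F, B8->E, B7->F, B9->T, B9->T, B9->T, B9->T, B9->T, B9->F; hits B1=T, B2=S, B3=F, B4=S, B5=F, B6=F, B7=F, B8=E, B9=T, B9=F
test 10 (c=9, k=5) fires B2->S, B1->T, B4->S, B3->F, B5->T, B5->T, B5->F, B6->F, B8->E, B7->T, B9->T, B9->T, B9->T, B9->T, ...; hits B1=T, B2=S, B3=F, B4=S, B5=T, B5=F, B6=F, B7=T, B8=E, B9=T, B9=F
union over all inputs: B1=T, B1=F, B2=S, B2=E, B3=T, B3=F, B4=S, B4=E, B5=T, B5=F, B6=T, B6=F, B7=T, B7=F, B8=E, B9=T, B9=F (17 outcomes)
no size-1 subset reaches all 17 outcomes (best union: 11/17)
no size-2 subset reaches all 17 outcomes (best union: 15/17)
the canonical winner is {1, 2, 4}: size 3, full 17-outcome coverage, earliest index list among size-3 covers
Answer: 1, 2, 4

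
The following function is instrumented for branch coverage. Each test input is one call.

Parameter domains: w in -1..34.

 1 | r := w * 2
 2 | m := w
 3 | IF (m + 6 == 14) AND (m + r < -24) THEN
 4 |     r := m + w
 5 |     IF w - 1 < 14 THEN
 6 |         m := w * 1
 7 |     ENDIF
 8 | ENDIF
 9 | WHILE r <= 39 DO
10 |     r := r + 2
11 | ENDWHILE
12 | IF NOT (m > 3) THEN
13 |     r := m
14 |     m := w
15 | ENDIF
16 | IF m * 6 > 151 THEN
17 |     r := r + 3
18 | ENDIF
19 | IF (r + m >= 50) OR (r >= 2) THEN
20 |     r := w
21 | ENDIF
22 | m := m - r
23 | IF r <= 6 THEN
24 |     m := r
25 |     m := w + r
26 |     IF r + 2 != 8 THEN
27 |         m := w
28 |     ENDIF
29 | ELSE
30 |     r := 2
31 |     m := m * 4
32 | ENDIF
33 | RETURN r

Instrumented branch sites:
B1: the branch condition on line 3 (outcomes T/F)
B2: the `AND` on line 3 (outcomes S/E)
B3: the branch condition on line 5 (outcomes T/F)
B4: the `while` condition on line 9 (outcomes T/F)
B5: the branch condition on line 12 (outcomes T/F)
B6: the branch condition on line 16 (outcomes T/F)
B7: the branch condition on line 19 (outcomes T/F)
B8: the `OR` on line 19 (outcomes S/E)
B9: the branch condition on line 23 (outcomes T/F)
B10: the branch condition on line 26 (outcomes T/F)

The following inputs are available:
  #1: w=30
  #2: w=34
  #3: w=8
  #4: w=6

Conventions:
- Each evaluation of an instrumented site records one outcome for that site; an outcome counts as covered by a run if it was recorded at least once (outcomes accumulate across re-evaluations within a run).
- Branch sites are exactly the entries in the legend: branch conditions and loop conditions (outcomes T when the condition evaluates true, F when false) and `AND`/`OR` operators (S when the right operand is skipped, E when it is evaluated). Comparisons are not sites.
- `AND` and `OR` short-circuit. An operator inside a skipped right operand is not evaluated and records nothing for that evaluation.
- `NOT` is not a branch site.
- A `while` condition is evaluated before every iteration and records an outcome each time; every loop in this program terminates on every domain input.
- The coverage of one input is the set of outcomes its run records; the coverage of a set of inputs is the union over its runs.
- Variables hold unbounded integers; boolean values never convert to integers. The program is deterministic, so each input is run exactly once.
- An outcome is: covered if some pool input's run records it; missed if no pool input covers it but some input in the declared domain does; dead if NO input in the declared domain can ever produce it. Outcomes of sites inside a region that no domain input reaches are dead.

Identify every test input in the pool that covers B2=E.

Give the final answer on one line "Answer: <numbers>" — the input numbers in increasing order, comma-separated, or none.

input #1 (w=30): misses B2=E
input #2 (w=34): misses B2=E
input #3 (w=8): covers B2=E
input #4 (w=6): misses B2=E

Answer: 3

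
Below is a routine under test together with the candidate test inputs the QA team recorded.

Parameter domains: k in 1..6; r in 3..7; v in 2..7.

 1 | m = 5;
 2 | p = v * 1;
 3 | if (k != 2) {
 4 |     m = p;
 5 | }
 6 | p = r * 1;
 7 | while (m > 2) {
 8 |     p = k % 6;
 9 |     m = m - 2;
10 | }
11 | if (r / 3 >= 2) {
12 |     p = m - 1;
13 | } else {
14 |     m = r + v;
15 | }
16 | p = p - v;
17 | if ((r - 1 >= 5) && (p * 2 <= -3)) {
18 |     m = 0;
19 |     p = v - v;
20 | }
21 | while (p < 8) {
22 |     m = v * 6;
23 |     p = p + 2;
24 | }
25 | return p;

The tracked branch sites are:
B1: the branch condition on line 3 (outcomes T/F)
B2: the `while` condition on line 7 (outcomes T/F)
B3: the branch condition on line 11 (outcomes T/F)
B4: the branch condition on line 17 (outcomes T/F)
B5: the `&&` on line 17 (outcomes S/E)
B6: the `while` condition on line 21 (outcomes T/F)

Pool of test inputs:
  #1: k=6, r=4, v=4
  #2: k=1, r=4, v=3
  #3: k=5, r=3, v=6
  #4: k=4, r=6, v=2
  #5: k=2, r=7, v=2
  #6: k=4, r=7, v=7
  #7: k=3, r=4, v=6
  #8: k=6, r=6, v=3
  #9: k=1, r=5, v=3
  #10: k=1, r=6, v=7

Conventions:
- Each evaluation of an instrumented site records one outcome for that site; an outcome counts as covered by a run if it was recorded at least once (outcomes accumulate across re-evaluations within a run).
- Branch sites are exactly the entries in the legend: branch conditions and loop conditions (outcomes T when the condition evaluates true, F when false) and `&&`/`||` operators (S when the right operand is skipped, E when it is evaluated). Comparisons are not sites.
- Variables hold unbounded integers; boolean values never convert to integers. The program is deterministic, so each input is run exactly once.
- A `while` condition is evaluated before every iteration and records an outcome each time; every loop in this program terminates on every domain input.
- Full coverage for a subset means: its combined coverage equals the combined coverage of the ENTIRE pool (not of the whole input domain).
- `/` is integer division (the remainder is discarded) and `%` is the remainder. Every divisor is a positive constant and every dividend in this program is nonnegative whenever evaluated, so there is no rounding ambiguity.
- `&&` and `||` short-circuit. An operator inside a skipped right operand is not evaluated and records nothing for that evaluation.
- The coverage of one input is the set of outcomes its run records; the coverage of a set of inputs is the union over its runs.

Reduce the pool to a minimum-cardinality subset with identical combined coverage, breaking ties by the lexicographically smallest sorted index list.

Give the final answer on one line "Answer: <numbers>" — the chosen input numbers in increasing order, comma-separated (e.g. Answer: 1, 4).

test 1 (k=6, r=4, v=4) fires B1->T, B2->T, B2->F, B3->F, B5->S, B4->F, B6->T, B6->T, B6->T, B6->T, B6->T, B6->T, B6->F; hits B1=T, B2=T, B2=F, B3=F, B4=F, B5=S, B6=T, B6=F
test 2 (k=1, r=4, v=3) fires B1->T, B2->T, B2->F, B3->F, B5->S, B4->F, B6->T, B6->T, B6->T, B6->T, B6->T, B6->F; hits B1=T, B2=T, B2=F, B3=F, B4=F, B5=S, B6=T, B6=F
test 3 (k=5, r=3, v=6) fires B1->T, B2->T, B2->T, B2->F, B3->F, B5->S, B4->F, B6->T, B6->T, B6->T, B6->T, B6->T, B6->F; hits B1=T, B2=T, B2=F, B3=F, B4=F, B5=S, B6=T, B6=F
test 4 (k=4, r=6, v=2) fires B1->T, B2->F, B3->T, B5->E, B4->F, B6->T, B6->T, B6->T, B6->T, B6->T, B6->F; hits B1=T, B2=F, B3=T, B4=F, B5=E, B6=T, B6=F
test 5 (k=2, r=7, v=2) fires B1->F, B2->T, B2->T, B2->F, B3->T, B5->E, B4->T, B6->T, B6->T, B6->T, B6->T, B6->F; hits B1=F, B2=T, B2=F, B3=T, B4=T, B5=E, B6=T, B6=F
test 6 (k=4, r=7, v=7) fires B1->T, B2->T, B2->T, B2->T, B2->F, B3->T, B5->E, B4->T, B6->T, B6->T, B6->T, B6->T, B6->F; hits B1=T, B2=T, B2=F, B3=T, B4=T, B5=E, B6=T, B6=F
test 7 (k=3, r=4, v=6) fires B1->T, B2->T, B2->T, B2->F, B3->F, B5->S, B4->F, B6->T, B6->T, B6->T, B6->T, B6->T, B6->T, B6->F; hits B1=T, B2=T, B2=F, B3=F, B4=F, B5=S, B6=T, B6=F
test 8 (k=6, r=6, v=3) fires B1->T, B2->T, B2->F, B3->T, B5->E, B4->T, B6->T, B6->T, B6->T, B6->T, B6->F; hits B1=T, B2=T, B2=F, B3=T, B4=T, B5=E, B6=T, B6=F
test 9 (k=1, r=5, v=3) fires B1->T, B2->T, B2->F, B3->F, B5->S, B4->F, B6->T, B6->T, B6->T, B6->T, B6->T, B6->F; hits B1=T, B2=T, B2=F, B3=F, B4=F, B5=S, B6=T, B6=F
test 10 (k=1, r=6, v=7) fires B1->T, B2->T, B2->T, B2->T, B2->F, B3->T, B5->E, B4->T, B6->T, B6->T, B6->T, B6->T, B6->F; hits B1=T, B2=T, B2=F, B3=T, B4=T, B5=E, B6=T, B6=F
pool-wide coverage (12 outcomes): B1=T, B1=F, B2=T, B2=F, B3=T, B3=F, B4=T, B4=F, B5=S, B5=E, B6=T, B6=F
size 1 is not enough: best union over all size-1 subsets is 8/12
the canonical winner is {1, 5}: size 2, full 12-outcome coverage, earliest index list among size-2 covers

Answer: 1, 5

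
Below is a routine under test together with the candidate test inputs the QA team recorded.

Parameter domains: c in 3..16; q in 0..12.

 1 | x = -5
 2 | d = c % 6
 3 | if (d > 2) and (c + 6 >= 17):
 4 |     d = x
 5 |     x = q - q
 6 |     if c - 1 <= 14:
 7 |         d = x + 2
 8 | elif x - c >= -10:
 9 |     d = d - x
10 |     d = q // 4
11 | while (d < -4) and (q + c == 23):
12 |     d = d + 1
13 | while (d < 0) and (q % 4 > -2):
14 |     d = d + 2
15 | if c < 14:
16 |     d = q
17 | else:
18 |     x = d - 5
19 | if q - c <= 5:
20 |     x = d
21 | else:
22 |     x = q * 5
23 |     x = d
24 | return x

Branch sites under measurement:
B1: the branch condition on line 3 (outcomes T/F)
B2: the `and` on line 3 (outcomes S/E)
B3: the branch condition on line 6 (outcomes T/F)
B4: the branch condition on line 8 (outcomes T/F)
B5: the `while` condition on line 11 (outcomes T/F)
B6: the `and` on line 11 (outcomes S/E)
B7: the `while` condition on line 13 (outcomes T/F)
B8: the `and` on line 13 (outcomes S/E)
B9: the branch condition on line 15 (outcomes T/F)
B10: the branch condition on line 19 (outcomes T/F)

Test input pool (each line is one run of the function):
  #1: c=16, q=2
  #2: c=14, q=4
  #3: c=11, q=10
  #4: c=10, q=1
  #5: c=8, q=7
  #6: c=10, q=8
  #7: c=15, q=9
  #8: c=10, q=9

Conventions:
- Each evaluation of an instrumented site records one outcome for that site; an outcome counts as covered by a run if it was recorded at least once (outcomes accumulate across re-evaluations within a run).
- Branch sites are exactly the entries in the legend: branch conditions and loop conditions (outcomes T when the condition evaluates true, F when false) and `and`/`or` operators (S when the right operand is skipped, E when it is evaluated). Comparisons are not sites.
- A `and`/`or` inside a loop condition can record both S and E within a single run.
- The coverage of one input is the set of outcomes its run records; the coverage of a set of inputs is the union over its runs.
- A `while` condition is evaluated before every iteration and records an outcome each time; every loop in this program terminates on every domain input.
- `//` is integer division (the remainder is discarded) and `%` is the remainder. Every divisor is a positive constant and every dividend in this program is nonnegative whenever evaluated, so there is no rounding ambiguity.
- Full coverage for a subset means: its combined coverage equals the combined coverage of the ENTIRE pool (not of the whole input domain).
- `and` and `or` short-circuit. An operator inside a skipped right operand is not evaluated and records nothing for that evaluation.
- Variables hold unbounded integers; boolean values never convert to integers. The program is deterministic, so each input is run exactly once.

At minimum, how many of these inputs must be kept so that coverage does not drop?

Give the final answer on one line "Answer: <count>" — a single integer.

#1 (c=16, q=2) -> B2->E, B1->T, B3->F, B6->E, B5->F, B8->E, B7->T, B8->E, B7->T, B8->E, B7->T, B8->S, B7->F, B9->F, ...; covered: B1=T, B2=E, B3=F, B5=F, B6=E, B7=T, B7=F, B8=S, B8=E, B9=F, B10=T
#2 (c=14, q=4) -> B2->S, B1->F, B4->F, B6->S, B5->F, B8->S, B7->F, B9->F, B10->T; covered: B1=F, B2=S, B4=F, B5=F, B6=S, B7=F, B8=S, B9=F, B10=T
#3 (c=11, q=10) -> B2->E, B1->T, B3->T, B6->S, B5->F, B8->S, B7->F, B9->T, B10->T; covered: B1=T, B2=E, B3=T, B5=F, B6=S, B7=F, B8=S, B9=T, B10=T
#4 (c=10, q=1) -> B2->E, B1->F, B4->F, B6->S, B5->F, B8->S, B7->F, B9->T, B10->T; covered: B1=F, B2=E, B4=F, B5=F, B6=S, B7=F, B8=S, B9=T, B10=T
#5 (c=8, q=7) -> B2->S, B1->F, B4->F, B6->S, B5->F, B8->S, B7->F, B9->T, B10->T; covered: B1=F, B2=S, B4=F, B5=F, B6=S, B7=F, B8=S, B9=T, B10=T
#6 (c=10, q=8) -> B2->E, B1->F, B4->F, B6->S, B5->F, B8->S, B7->F, B9->T, B10->T; covered: B1=F, B2=E, B4=F, B5=F, B6=S, B7=F, B8=S, B9=T, B10=T
#7 (c=15, q=9) -> B2->E, B1->T, B3->T, B6->S, B5->F, B8->S, B7->F, B9->F, B10->T; covered: B1=T, B2=E, B3=T, B5=F, B6=S, B7=F, B8=S, B9=F, B10=T
#8 (c=10, q=9) -> B2->E, B1->F, B4->F, B6->S, B5->F, B8->S, B7->F, B9->T, B10->T; covered: B1=F, B2=E, B4=F, B5=F, B6=S, B7=F, B8=S, B9=T, B10=T
union over all inputs: B1=T, B1=F, B2=S, B2=E, B3=T, B3=F, B4=F, B5=F, B6=S, B6=E, B7=T, B7=F, B8=S, B8=E, B9=T, B9=F, B10=T (17 outcomes)
size 1 is not enough: best union over all size-1 subsets is 11/17
size 2 is not enough: best union over all size-2 subsets is 16/17
size 3: inputs {1, 2, 3} cover all 17 outcomes, and no lexicographically smaller subset of this size does

Answer: 3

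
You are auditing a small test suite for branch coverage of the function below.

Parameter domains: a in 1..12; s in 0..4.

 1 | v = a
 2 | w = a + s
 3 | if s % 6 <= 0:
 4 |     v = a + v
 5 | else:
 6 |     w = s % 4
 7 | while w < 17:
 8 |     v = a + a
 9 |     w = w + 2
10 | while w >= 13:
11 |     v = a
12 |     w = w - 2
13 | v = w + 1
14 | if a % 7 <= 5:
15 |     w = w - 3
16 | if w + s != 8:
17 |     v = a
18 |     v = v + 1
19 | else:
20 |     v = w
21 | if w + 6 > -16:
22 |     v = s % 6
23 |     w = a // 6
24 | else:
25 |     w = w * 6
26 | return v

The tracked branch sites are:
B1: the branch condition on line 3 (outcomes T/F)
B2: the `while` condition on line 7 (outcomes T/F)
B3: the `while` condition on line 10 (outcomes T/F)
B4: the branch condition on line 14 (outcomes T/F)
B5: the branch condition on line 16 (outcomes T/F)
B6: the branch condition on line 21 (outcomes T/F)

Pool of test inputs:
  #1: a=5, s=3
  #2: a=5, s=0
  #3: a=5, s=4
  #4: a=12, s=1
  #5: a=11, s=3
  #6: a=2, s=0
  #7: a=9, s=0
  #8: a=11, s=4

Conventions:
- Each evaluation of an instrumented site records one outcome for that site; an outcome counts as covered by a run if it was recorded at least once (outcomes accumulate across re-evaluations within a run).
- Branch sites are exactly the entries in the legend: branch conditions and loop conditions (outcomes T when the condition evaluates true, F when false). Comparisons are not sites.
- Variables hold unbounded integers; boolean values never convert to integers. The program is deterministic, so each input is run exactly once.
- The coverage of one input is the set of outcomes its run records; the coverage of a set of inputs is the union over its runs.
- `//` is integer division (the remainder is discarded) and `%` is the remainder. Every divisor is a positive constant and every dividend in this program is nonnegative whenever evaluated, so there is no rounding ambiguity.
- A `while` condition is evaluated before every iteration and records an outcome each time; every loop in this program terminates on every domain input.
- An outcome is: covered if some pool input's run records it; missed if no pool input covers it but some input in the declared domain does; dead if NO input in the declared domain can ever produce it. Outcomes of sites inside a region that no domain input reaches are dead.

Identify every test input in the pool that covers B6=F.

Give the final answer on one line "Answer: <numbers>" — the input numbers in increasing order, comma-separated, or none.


input #1 (a=5, s=3): does not produce B6=F
input #2 (a=5, s=0): does not produce B6=F
input #3 (a=5, s=4): does not produce B6=F
input #4 (a=12, s=1): does not produce B6=F
input #5 (a=11, s=3): does not produce B6=F
input #6 (a=2, s=0): does not produce B6=F
input #7 (a=9, s=0): does not produce B6=F
input #8 (a=11, s=4): does not produce B6=F
Answer: none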